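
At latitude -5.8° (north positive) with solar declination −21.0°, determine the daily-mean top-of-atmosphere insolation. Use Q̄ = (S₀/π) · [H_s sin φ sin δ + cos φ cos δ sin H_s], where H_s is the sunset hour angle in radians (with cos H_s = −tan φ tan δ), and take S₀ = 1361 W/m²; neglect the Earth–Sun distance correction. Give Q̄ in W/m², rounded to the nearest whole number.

427 W/m²

−tan φ tan δ = −(-0.1016)(-0.3839) = -0.0390; H_s = arccos(-0.0390) = 92.24°. In radians, H_s = 1.6099.
H_s sin φ sin δ = 1.6099 × -0.1011 × -0.3584 = 0.0583.
cos φ cos δ sin H_s = 0.9949 × 0.9336 × 0.9992 = 0.9281.
Q̄ = (1361/π) × (0.0583 + 0.9281) = 433.22 × 0.9864 = 427.33 W/m².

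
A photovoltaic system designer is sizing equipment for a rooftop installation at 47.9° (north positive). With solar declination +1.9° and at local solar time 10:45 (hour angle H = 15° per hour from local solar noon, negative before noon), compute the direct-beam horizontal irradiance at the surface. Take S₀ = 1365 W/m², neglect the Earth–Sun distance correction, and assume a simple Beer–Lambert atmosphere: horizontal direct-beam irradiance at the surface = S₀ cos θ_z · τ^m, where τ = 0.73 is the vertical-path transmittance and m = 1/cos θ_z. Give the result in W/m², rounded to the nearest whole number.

Hour angle H = 15° × (10.75 − 12) = -18.75°.
With φ = 47.9°, δ = 1.9°, H = -18.75°: sin φ sin δ = 0.0246, cos φ cos δ cos H = 0.6345, so cos θ_z = 0.6591.
Air mass m = 1/cos θ_z = 1/0.6591 = 1.517; τ^m = 0.73^1.517 = 0.6204.
Surface direct beam = 1365 × 0.6591 × 0.6204 = 558.16 W/m².

558 W/m²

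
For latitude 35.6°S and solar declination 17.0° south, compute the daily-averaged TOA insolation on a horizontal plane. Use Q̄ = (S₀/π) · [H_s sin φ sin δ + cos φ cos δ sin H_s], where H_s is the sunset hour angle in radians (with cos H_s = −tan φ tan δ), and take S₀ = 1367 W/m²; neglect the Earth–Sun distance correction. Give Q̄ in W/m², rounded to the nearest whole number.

463 W/m²

cos H_s = −tan(-35.6°) · tan(-17.0°) = -0.2189, so H_s = arccos(-0.2189) = 102.64°. In radians, H_s = 1.7914.
H_s sin φ sin δ = 1.7914 × -0.5821 × -0.2924 = 0.3049.
cos φ cos δ sin H_s = 0.8131 × 0.9563 × 0.9758 = 0.7588.
Q̄ = (1367/π) × (0.3049 + 0.7588) = 435.13 × 1.0637 = 462.85 W/m².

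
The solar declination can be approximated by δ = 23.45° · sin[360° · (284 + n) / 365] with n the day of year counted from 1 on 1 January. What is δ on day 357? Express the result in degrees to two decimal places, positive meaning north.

-23.43°

360 × (284 + 357) / 365 = 632.219°; sin(632.219°) = -0.9993.
δ = 23.45 × -0.9993 = -23.434° ≈ -23.43°.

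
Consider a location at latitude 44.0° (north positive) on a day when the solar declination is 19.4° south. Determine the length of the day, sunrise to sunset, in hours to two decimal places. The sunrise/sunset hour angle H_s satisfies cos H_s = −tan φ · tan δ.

The sunset hour angle satisfies cos H_s = −tan φ tan δ = 0.3401, giving H_s = 70.12°.
Day length = 2 H_s / 15° h⁻¹ = 140.24° / 15 = 9.349 h.

9.35 hours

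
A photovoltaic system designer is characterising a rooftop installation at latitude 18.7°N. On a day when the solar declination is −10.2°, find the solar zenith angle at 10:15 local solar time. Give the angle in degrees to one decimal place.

Hour angle H = 15° × (10.25 − 12) = -26.25°.
cos θ_z = sin(18.7°) sin(-10.2°) + cos(18.7°) cos(-10.2°) cos(-26.25°) = -0.0568 + 0.8361 = 0.7793.
θ_z = arccos(0.7793) = 38.80°.

38.8°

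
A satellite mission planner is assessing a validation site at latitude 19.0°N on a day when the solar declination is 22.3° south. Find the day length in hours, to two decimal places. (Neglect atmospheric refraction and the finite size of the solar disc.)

The sunset hour angle satisfies cos H_s = −tan φ tan δ = 0.1412, giving H_s = 81.88°.
Day length = 2 H_s / 15° h⁻¹ = 163.76° / 15 = 10.917 h.

10.92 hours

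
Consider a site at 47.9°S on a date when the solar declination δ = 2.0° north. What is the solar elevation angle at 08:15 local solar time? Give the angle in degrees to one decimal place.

Hour angle H = 15° × (8.25 − 12) = -56.25°.
cos θ_z = sin φ sin δ + cos φ cos δ cos H = (-0.7420)(0.0349) + (0.6704)(0.9994)(0.5556) = 0.3464.
θ_z = arccos(0.3464) = 69.73°, so the elevation is 90° − 69.73° = 20.27°.

20.3°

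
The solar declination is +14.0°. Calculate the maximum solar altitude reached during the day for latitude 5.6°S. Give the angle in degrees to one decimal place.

70.4°

At local solar noon the hour angle is zero, so the elevation is 90° − |φ − δ| = 90° − |-5.6° − (14.0°)| = 90° − 19.6° = 70.4°.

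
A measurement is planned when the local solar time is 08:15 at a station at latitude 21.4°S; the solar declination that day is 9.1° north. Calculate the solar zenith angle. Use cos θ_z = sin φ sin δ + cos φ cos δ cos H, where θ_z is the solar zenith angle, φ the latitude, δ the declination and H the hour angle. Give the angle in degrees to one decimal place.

Hour angle H = 15° × (8.25 − 12) = -56.25°.
cos θ_z = sin(-21.4°) sin(9.1°) + cos(-21.4°) cos(9.1°) cos(-56.25°) = -0.0577 + 0.5108 = 0.4531.
θ_z = arccos(0.4531) = 63.06°.

63.1°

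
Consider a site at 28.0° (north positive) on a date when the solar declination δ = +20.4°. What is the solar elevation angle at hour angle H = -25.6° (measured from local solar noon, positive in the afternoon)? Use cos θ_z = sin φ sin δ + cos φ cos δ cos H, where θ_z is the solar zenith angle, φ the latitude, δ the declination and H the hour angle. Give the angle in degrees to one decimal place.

With φ = 28.0°, δ = 20.4°, H = -25.60°: sin φ sin δ = 0.1636, cos φ cos δ cos H = 0.7463, so cos θ_z = 0.9099.
θ_z = arccos(0.9099) = 24.51°, so the elevation is 90° − 24.51° = 65.49°.

65.5°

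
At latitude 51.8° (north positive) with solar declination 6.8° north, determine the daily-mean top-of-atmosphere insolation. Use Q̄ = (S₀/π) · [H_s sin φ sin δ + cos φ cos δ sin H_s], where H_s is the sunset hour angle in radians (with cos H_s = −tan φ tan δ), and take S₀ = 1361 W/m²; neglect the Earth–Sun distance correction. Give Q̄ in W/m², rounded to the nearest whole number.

The sunset hour angle satisfies cos H_s = −tan φ tan δ = -0.1515, giving H_s = 98.71°. In radians, H_s = 1.7228.
H_s sin φ sin δ = 1.7228 × 0.7859 × 0.1184 = 0.1603.
cos φ cos δ sin H_s = 0.6184 × 0.9930 × 0.9885 = 0.6070.
Q̄ = (1361/π) × (0.1603 + 0.6070) = 433.22 × 0.7673 = 332.41 W/m².

332 W/m²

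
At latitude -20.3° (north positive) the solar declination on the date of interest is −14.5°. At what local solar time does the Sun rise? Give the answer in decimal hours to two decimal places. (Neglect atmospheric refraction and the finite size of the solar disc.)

cos H_s = −tan(-20.3°) · tan(-14.5°) = -0.0957, so H_s = arccos(-0.0957) = 95.49°.
Sunrise is at 12 − H_s/15 = 12 − 6.366 = 5.634 h local solar time.

5.63 h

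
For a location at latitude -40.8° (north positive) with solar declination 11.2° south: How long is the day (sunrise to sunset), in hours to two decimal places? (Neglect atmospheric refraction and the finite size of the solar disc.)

13.31 hours

cos H_s = −tan(-40.8°) · tan(-11.2°) = -0.1709, so H_s = arccos(-0.1709) = 99.84°.
Day length = 2 H_s / 15° h⁻¹ = 199.68° / 15 = 13.312 h.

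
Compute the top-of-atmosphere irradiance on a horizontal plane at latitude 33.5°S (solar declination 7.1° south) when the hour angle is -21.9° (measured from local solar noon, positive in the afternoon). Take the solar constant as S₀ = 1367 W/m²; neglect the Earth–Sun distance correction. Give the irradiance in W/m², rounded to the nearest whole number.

cos θ_z = sin φ sin δ + cos φ cos δ cos H = (-0.5519)(-0.1236) + (0.8339)(0.9923)(0.9278) = 0.8359.
Top-of-atmosphere irradiance = S₀ cos θ_z = 1367 × 0.8359 = 1142.68 W/m².

1143 W/m²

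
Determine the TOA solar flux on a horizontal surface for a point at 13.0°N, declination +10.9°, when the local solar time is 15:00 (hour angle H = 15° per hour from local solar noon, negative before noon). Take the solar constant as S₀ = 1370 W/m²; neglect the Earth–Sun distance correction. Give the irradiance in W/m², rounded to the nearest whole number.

Hour angle H = 15° × (15 − 12) = 45.00°.
With φ = 13.0°, δ = 10.9°, H = 45.00°: sin φ sin δ = 0.0425, cos φ cos δ cos H = 0.6766, so cos θ_z = 0.7191.
Top-of-atmosphere irradiance = S₀ cos θ_z = 1370 × 0.7191 = 985.17 W/m².

985 W/m²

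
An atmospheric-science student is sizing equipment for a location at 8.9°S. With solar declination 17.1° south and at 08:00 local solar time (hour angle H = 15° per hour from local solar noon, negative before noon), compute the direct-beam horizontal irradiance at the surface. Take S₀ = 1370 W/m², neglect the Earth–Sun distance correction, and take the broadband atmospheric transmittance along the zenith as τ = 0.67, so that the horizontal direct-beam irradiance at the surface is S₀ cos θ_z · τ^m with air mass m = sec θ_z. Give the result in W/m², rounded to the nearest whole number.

Hour angle H = 15° × (8 − 12) = -60.00°.
With φ = -8.9°, δ = -17.1°, H = -60.00°: sin φ sin δ = 0.0455, cos φ cos δ cos H = 0.4721, so cos θ_z = 0.5176.
Air mass m = 1/cos θ_z = 1/0.5176 = 1.932; τ^m = 0.67^1.932 = 0.4613.
Surface direct beam = 1370 × 0.5176 × 0.4613 = 327.11 W/m².

327 W/m²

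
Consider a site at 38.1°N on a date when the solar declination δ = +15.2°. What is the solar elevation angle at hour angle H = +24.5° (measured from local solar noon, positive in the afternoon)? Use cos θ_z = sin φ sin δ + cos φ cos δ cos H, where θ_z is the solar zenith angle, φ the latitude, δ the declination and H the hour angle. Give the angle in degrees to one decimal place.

cos θ_z = sin(38.1°) sin(15.2°) + cos(38.1°) cos(15.2°) cos(24.50°) = 0.1618 + 0.6910 = 0.8528.
θ_z = arccos(0.8528) = 31.48°, so the elevation is 90° − 31.48° = 58.52°.

58.5°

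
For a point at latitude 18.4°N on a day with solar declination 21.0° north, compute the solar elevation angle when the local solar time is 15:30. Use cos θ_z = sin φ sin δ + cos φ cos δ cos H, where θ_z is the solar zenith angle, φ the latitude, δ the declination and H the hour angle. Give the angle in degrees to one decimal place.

40.7°

Hour angle H = 15° × (15.5 − 12) = 52.50°.
cos θ_z = sin(18.4°) sin(21.0°) + cos(18.4°) cos(21.0°) cos(52.50°) = 0.1131 + 0.5393 = 0.6524.
θ_z = arccos(0.6524) = 49.28°, so the elevation is 90° − 49.28° = 40.72°.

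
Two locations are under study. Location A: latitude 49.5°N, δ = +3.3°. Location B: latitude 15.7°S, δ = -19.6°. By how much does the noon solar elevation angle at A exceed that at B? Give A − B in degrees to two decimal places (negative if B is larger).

A: 90° − |49.5 − (3.3)| = 43.80°.
B: 90° − |-15.7 − (-19.6)| = 86.10°.
A − B = 43.80 − 86.10 = -42.30°.

-42.30°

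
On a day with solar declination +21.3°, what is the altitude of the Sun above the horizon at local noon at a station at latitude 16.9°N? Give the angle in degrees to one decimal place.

At local solar noon the hour angle is zero, so the elevation is 90° − |φ − δ| = 90° − |16.9° − (21.3°)| = 90° − 4.4° = 85.6°.

85.6°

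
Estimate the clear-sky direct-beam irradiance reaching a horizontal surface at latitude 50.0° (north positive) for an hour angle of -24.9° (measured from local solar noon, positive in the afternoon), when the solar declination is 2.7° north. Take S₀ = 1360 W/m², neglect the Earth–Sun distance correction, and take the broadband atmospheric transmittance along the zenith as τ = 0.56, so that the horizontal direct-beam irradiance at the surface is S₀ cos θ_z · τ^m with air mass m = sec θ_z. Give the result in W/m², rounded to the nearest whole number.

cos θ_z = sin φ sin δ + cos φ cos δ cos H = (0.7660)(0.0471) + (0.6428)(0.9989)(0.9070) = 0.6185.
Air mass m = 1/cos θ_z = 1/0.6185 = 1.617; τ^m = 0.56^1.617 = 0.3916.
Surface direct beam = 1360 × 0.6185 × 0.3916 = 329.40 W/m².

329 W/m²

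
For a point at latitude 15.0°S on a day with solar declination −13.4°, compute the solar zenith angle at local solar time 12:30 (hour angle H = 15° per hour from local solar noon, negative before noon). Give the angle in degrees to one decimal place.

Hour angle H = 15° × (12.5 − 12) = 7.50°.
cos θ_z = sin(-15.0°) sin(-13.4°) + cos(-15.0°) cos(-13.4°) cos(7.50°) = 0.0600 + 0.9316 = 0.9916.
θ_z = arccos(0.9916) = 7.43°.

7.4°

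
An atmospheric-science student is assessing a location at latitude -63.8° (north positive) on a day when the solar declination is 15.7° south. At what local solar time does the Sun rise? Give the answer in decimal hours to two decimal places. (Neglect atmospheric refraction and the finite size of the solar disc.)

−tan φ tan δ = −(-2.0323)(-0.2811) = -0.5713; H_s = arccos(-0.5713) = 124.84°.
Sunrise is at 12 − H_s/15 = 12 − 8.323 = 3.677 h local solar time.

3.68 h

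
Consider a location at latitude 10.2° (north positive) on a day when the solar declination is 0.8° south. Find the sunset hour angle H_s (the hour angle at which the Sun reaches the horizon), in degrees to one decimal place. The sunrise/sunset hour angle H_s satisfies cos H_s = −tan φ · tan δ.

−tan φ tan δ = −(0.1799)(-0.0140) = 0.0025; H_s = arccos(0.0025) = 89.86°.

89.9°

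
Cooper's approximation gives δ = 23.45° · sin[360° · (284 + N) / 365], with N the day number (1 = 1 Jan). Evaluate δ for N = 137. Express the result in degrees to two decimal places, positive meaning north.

+19.26°

360 × (284 + 137) / 365 = 415.233°; sin(415.233°) = 0.8215.
δ = 23.45 × 0.8215 = 19.264° ≈ +19.26°.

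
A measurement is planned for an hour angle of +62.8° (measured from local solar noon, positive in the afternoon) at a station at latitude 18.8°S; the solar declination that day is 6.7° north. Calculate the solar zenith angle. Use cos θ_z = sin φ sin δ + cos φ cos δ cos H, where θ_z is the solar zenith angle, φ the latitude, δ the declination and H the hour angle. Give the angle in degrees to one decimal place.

cos θ_z = sin(-18.8°) sin(6.7°) + cos(-18.8°) cos(6.7°) cos(62.80°) = -0.0376 + 0.4298 = 0.3922.
θ_z = arccos(0.3922) = 66.91°.

66.9°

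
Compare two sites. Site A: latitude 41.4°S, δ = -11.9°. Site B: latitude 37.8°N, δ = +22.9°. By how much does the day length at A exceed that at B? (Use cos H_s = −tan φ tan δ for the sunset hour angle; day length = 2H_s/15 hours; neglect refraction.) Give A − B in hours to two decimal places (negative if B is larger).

-1.12 h

A: H_s = arccos(−tan -41.4° · tan -11.9°) = 100.71°, so 2H_s/15 = 13.4280 h.
B: H_s = arccos(−tan 37.8° · tan 22.9°) = 109.13°, so 2H_s/15 = 14.5507 h.
A − B = 13.4280 − 14.5507 = -1.1227 h.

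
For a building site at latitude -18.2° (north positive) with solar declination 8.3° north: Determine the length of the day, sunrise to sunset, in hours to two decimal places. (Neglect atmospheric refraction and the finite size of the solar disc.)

11.63 hours

−tan φ tan δ = −(-0.3288)(0.1459) = 0.0480; H_s = arccos(0.0480) = 87.25°.
Day length = 2 H_s / 15° h⁻¹ = 174.50° / 15 = 11.633 h.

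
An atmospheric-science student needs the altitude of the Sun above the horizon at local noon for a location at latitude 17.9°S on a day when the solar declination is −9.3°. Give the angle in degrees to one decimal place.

At local solar noon the hour angle is zero, so the elevation is 90° − |φ − δ| = 90° − |-17.9° − (-9.3°)| = 90° − 8.6° = 81.4°.

81.4°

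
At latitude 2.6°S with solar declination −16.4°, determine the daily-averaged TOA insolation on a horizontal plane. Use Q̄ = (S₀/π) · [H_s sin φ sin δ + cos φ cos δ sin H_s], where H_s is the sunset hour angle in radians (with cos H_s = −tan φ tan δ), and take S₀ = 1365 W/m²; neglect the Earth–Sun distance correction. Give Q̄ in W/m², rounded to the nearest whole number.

425 W/m²

−tan φ tan δ = −(-0.0454)(-0.2943) = -0.0134; H_s = arccos(-0.0134) = 90.77°. In radians, H_s = 1.5842.
H_s sin φ sin δ = 1.5842 × -0.0454 × -0.2823 = 0.0203.
cos φ cos δ sin H_s = 0.9990 × 0.9593 × 0.9999 = 0.9582.
Q̄ = (1365/π) × (0.0203 + 0.9582) = 434.49 × 0.9785 = 425.15 W/m².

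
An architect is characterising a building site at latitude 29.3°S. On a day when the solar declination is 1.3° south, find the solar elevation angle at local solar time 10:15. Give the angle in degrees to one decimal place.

52.5°

Hour angle H = 15° × (10.25 − 12) = -26.25°.
cos θ_z = sin(-29.3°) sin(-1.3°) + cos(-29.3°) cos(-1.3°) cos(-26.25°) = 0.0111 + 0.7819 = 0.7930.
θ_z = arccos(0.7930) = 37.53°, so the elevation is 90° − 37.53° = 52.47°.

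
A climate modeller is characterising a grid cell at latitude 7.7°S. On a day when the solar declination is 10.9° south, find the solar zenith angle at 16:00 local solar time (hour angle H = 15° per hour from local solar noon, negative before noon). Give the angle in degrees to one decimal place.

59.2°

Hour angle H = 15° × (16 − 12) = 60.00°.
cos θ_z = sin φ sin δ + cos φ cos δ cos H = (-0.1340)(-0.1891) + (0.9910)(0.9820)(0.5000) = 0.5119.
θ_z = arccos(0.5119) = 59.21°.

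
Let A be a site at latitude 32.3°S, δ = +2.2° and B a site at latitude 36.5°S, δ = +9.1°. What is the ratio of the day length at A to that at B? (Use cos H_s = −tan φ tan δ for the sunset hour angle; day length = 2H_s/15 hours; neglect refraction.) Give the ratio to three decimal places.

A: H_s = arccos(−tan -32.3° · tan 2.2°) = 88.61°, so 2H_s/15 = 11.8147 h.
B: H_s = arccos(−tan -36.5° · tan 9.1°) = 83.19°, so 2H_s/15 = 11.0920 h.
Ratio A/B = 11.8147 / 11.0920 = 1.0652.

1.065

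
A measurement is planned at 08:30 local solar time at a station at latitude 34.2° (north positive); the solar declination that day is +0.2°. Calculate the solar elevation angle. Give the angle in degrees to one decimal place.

30.4°

Hour angle H = 15° × (8.5 − 12) = -52.50°.
cos θ_z = sin(34.2°) sin(0.2°) + cos(34.2°) cos(0.2°) cos(-52.50°) = 0.0020 + 0.5035 = 0.5055.
θ_z = arccos(0.5055) = 59.64°, so the elevation is 90° − 59.64° = 30.36°.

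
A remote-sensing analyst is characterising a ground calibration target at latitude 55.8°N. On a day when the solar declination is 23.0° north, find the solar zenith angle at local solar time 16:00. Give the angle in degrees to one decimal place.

Hour angle H = 15° × (16 − 12) = 60.00°.
cos θ_z = sin(55.8°) sin(23.0°) + cos(55.8°) cos(23.0°) cos(60.00°) = 0.3232 + 0.2587 = 0.5819.
θ_z = arccos(0.5819) = 54.42°.

54.4°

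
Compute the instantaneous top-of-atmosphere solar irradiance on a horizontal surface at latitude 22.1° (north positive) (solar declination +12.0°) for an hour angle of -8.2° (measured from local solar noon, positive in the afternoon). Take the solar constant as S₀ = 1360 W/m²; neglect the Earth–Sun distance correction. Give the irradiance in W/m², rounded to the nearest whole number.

cos θ_z = sin φ sin δ + cos φ cos δ cos H = (0.3762)(0.2079) + (0.9265)(0.9781)(0.9898) = 0.9752.
Top-of-atmosphere irradiance = S₀ cos θ_z = 1360 × 0.9752 = 1326.27 W/m².

1326 W/m²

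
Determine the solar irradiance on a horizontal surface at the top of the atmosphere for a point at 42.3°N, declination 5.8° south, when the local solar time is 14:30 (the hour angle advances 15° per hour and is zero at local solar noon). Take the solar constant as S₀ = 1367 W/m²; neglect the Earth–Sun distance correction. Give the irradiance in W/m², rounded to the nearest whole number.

Hour angle H = 15° × (14.5 − 12) = 37.50°.
cos θ_z = sin φ sin δ + cos φ cos δ cos H = (0.6730)(-0.1011) + (0.7396)(0.9949)(0.7934) = 0.5158.
Top-of-atmosphere irradiance = S₀ cos θ_z = 1367 × 0.5158 = 705.10 W/m².

705 W/m²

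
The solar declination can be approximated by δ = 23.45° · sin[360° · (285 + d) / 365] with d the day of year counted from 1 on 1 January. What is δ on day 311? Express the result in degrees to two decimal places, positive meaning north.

360 × (285 + 311) / 365 = 587.836°; sin(587.836°) = -0.7412.
δ = 23.45 × -0.7412 = -17.381° ≈ -17.38°.

-17.38°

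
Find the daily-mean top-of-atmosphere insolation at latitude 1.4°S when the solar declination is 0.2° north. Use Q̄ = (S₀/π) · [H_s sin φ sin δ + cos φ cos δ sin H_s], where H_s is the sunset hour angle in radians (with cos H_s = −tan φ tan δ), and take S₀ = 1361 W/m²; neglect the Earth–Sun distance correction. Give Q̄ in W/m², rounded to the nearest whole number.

cos H_s = −tan(-1.4°) · tan(0.2°) = 0.0001, so H_s = arccos(0.0001) = 89.99°. In radians, H_s = 1.5706.
H_s sin φ sin δ = 1.5706 × -0.0244 × 0.0035 = -0.0001.
cos φ cos δ sin H_s = 0.9997 × 1.0000 × 1.0000 = 0.9997.
Q̄ = (1361/π) × (-0.0001 + 0.9997) = 433.22 × 0.9996 = 433.05 W/m².

433 W/m²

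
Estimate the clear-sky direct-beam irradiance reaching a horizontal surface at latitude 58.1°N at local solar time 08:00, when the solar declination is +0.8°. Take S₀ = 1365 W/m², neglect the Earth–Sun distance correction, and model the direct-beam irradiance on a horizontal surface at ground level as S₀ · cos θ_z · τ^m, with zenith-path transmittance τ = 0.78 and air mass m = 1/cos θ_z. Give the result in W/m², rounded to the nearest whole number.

153 W/m²

Hour angle H = 15° × (8 − 12) = -60.00°.
cos θ_z = sin(58.1°) sin(0.8°) + cos(58.1°) cos(0.8°) cos(-60.00°) = 0.0119 + 0.2642 = 0.2761.
Air mass m = 1/cos θ_z = 1/0.2761 = 3.622; τ^m = 0.78^3.622 = 0.4066.
Surface direct beam = 1365 × 0.2761 × 0.4066 = 153.24 W/m².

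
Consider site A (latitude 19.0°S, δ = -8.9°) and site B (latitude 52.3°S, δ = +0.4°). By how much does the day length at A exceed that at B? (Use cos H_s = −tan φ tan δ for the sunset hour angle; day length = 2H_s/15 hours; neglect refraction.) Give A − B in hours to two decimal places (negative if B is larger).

A: H_s = arccos(−tan -19.0° · tan -8.9°) = 93.09°, so 2H_s/15 = 12.4120 h.
B: H_s = arccos(−tan -52.3° · tan 0.4°) = 89.48°, so 2H_s/15 = 11.9307 h.
A − B = 12.4120 − 11.9307 = 0.4813 h.

+0.48 h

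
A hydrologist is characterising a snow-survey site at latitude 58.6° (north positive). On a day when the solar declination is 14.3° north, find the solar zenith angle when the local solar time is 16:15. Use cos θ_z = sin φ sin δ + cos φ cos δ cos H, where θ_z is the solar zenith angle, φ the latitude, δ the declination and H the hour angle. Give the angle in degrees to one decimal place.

64.3°

Hour angle H = 15° × (16.25 − 12) = 63.75°.
cos θ_z = sin φ sin δ + cos φ cos δ cos H = (0.8536)(0.2470) + (0.5210)(0.9690)(0.4423) = 0.4341.
θ_z = arccos(0.4341) = 64.27°.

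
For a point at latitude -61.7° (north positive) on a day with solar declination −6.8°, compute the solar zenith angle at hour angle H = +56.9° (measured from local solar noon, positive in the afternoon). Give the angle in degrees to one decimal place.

cos θ_z = sin φ sin δ + cos φ cos δ cos H = (-0.8805)(-0.1184) + (0.4741)(0.9930)(0.5461) = 0.3613.
θ_z = arccos(0.3613) = 68.82°.

68.8°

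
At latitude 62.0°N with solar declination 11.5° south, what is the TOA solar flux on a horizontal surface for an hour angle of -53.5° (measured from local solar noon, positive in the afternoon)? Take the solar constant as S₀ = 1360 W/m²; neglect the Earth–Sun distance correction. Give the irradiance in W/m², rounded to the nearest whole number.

133 W/m²

With φ = 62.0°, δ = -11.5°, H = -53.50°: sin φ sin δ = -0.1760, cos φ cos δ cos H = 0.2736, so cos θ_z = 0.0976.
Top-of-atmosphere irradiance = S₀ cos θ_z = 1360 × 0.0976 = 132.74 W/m².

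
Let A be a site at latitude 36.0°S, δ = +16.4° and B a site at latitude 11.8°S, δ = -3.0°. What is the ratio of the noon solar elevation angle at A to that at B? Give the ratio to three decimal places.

0.463

A: 90° − |-36.0 − (16.4)| = 37.60°.
B: 90° − |-11.8 − (-3.0)| = 81.20°.
Ratio A/B = 37.6000 / 81.2000 = 0.4631.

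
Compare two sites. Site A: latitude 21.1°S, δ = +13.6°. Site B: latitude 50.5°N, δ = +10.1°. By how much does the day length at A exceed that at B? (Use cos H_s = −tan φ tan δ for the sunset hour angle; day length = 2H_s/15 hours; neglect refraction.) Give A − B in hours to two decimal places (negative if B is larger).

-2.38 h

A: H_s = arccos(−tan -21.1° · tan 13.6°) = 84.64°, so 2H_s/15 = 11.2853 h.
B: H_s = arccos(−tan 50.5° · tan 10.1°) = 102.48°, so 2H_s/15 = 13.6640 h.
A − B = 11.2853 − 13.6640 = -2.3787 h.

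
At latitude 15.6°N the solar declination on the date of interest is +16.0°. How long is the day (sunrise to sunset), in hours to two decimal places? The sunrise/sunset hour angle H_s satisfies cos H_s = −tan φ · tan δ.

12.61 hours

The sunset hour angle satisfies cos H_s = −tan φ tan δ = -0.0801, giving H_s = 94.59°.
Day length = 2 H_s / 15° h⁻¹ = 189.18° / 15 = 12.612 h.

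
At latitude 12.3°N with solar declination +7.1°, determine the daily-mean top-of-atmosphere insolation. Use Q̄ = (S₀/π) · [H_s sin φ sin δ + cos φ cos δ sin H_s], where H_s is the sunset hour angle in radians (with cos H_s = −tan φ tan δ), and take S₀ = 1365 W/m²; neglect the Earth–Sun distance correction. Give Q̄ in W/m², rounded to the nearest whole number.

−tan φ tan δ = −(0.2180)(0.1246) = -0.0272; H_s = arccos(-0.0272) = 91.56°. In radians, H_s = 1.5980.
H_s sin φ sin δ = 1.5980 × 0.2130 × 0.1236 = 0.0421.
cos φ cos δ sin H_s = 0.9770 × 0.9923 × 0.9996 = 0.9691.
Q̄ = (1365/π) × (0.0421 + 0.9691) = 434.49 × 1.0112 = 439.36 W/m².

439 W/m²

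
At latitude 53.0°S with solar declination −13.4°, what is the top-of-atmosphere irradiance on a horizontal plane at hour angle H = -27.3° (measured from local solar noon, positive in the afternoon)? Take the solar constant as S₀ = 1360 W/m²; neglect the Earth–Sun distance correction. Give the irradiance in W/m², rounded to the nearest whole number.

cos θ_z = sin(-53.0°) sin(-13.4°) + cos(-53.0°) cos(-13.4°) cos(-27.30°) = 0.1851 + 0.5202 = 0.7053.
Top-of-atmosphere irradiance = S₀ cos θ_z = 1360 × 0.7053 = 959.21 W/m².

959 W/m²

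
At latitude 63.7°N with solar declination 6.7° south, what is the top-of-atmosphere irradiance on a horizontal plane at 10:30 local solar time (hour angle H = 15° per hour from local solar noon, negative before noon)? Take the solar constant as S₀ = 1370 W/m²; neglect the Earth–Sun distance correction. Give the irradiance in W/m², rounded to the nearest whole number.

414 W/m²

Hour angle H = 15° × (10.5 − 12) = -22.50°.
cos θ_z = sin(63.7°) sin(-6.7°) + cos(63.7°) cos(-6.7°) cos(-22.50°) = -0.1046 + 0.4065 = 0.3019.
Top-of-atmosphere irradiance = S₀ cos θ_z = 1370 × 0.3019 = 413.60 W/m².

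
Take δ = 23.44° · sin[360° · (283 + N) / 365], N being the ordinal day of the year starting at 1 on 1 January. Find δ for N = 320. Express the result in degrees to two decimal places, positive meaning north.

-19.14°

360 × (283 + 320) / 365 = 594.740°; sin(594.740°) = -0.8165.
δ = 23.44 × -0.8165 = -19.139° ≈ -19.14°.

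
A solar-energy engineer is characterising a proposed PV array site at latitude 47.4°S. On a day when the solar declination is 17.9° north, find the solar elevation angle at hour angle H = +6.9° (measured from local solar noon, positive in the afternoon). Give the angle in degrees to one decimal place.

cos θ_z = sin φ sin δ + cos φ cos δ cos H = (-0.7361)(0.3074) + (0.6769)(0.9516)(0.9928) = 0.4132.
θ_z = arccos(0.4132) = 65.59°, so the elevation is 90° − 65.59° = 24.41°.

24.4°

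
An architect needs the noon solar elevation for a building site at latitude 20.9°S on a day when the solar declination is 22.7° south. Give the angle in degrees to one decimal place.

At local solar noon the hour angle is zero, so the elevation is 90° − |φ − δ| = 90° − |-20.9° − (-22.7°)| = 90° − 1.8° = 88.2°.

88.2°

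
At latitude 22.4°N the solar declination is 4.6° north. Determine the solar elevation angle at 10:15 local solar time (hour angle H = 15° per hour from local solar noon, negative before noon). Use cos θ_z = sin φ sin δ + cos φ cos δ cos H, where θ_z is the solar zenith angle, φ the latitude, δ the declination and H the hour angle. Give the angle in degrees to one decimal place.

Hour angle H = 15° × (10.25 − 12) = -26.25°.
cos θ_z = sin(22.4°) sin(4.6°) + cos(22.4°) cos(4.6°) cos(-26.25°) = 0.0306 + 0.8265 = 0.8571.
θ_z = arccos(0.8571) = 31.01°, so the elevation is 90° − 31.01° = 58.99°.

59.0°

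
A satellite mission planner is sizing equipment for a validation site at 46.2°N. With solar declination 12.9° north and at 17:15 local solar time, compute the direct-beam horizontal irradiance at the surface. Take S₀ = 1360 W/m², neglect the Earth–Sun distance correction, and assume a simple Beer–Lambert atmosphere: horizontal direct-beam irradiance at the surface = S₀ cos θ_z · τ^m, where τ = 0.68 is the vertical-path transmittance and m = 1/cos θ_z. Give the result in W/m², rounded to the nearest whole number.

107 W/m²

Hour angle H = 15° × (17.25 − 12) = 78.75°.
cos θ_z = sin φ sin δ + cos φ cos δ cos H = (0.7218)(0.2233) + (0.6921)(0.9748)(0.1951) = 0.2928.
Air mass m = 1/cos θ_z = 1/0.2928 = 3.415; τ^m = 0.68^3.415 = 0.2679.
Surface direct beam = 1360 × 0.2928 × 0.2679 = 106.68 W/m².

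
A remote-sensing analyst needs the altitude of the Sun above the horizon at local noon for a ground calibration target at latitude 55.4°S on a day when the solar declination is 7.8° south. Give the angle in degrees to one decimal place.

At local solar noon the hour angle is zero, so the elevation is 90° − |φ − δ| = 90° − |-55.4° − (-7.8°)| = 90° − 47.6° = 42.4°.

42.4°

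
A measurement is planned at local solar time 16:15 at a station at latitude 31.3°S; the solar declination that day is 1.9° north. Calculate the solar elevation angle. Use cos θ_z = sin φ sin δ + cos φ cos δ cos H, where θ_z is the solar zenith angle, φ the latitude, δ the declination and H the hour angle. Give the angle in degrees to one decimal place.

21.1°

Hour angle H = 15° × (16.25 − 12) = 63.75°.
cos θ_z = sin(-31.3°) sin(1.9°) + cos(-31.3°) cos(1.9°) cos(63.75°) = -0.0172 + 0.3777 = 0.3605.
θ_z = arccos(0.3605) = 68.87°, so the elevation is 90° − 68.87° = 21.13°.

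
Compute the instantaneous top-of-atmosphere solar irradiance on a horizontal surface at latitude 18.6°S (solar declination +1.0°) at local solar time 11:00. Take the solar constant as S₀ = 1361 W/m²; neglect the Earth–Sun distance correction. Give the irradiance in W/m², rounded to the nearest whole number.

1238 W/m²

Hour angle H = 15° × (11 − 12) = -15.00°.
With φ = -18.6°, δ = 1.0°, H = -15.00°: sin φ sin δ = -0.0056, cos φ cos δ cos H = 0.9153, so cos θ_z = 0.9097.
Top-of-atmosphere irradiance = S₀ cos θ_z = 1361 × 0.9097 = 1238.10 W/m².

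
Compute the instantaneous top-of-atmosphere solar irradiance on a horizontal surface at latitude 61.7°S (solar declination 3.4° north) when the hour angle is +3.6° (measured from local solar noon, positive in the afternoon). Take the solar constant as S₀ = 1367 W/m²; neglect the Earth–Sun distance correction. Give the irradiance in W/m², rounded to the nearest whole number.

With φ = -61.7°, δ = 3.4°, H = 3.60°: sin φ sin δ = -0.0522, cos φ cos δ cos H = 0.4723, so cos θ_z = 0.4201.
Top-of-atmosphere irradiance = S₀ cos θ_z = 1367 × 0.4201 = 574.28 W/m².

574 W/m²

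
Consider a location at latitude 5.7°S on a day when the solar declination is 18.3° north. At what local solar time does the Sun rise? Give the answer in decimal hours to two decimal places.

6.13 h

cos H_s = −tan(-5.7°) · tan(18.3°) = 0.0330, so H_s = arccos(0.0330) = 88.11°.
Sunrise is at 12 − H_s/15 = 12 − 5.874 = 6.126 h local solar time.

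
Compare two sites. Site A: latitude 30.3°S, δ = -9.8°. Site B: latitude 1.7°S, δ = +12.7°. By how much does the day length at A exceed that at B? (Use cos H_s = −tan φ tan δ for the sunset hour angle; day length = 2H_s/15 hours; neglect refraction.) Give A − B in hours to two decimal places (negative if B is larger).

+0.82 h

A: H_s = arccos(−tan -30.3° · tan -9.8°) = 95.79°, so 2H_s/15 = 12.7720 h.
B: H_s = arccos(−tan -1.7° · tan 12.7°) = 89.62°, so 2H_s/15 = 11.9493 h.
A − B = 12.7720 − 11.9493 = 0.8227 h.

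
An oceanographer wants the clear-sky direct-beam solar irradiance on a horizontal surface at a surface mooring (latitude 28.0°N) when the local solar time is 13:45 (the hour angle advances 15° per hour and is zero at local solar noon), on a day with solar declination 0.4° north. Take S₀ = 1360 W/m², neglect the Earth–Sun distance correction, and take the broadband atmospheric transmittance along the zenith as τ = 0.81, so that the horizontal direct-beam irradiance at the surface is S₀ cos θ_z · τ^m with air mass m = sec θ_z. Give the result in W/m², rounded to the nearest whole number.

Hour angle H = 15° × (13.75 − 12) = 26.25°.
cos θ_z = sin φ sin δ + cos φ cos δ cos H = (0.4695)(0.0070) + (0.8829)(1.0000)(0.8969) = 0.7952.
Air mass m = 1/cos θ_z = 1/0.7952 = 1.258; τ^m = 0.81^1.258 = 0.7671.
Surface direct beam = 1360 × 0.7952 × 0.7671 = 829.60 W/m².

830 W/m²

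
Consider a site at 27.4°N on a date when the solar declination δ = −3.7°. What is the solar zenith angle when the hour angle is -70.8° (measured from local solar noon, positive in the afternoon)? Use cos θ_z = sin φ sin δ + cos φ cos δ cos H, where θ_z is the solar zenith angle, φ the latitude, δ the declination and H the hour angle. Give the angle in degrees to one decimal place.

cos θ_z = sin(27.4°) sin(-3.7°) + cos(27.4°) cos(-3.7°) cos(-70.80°) = -0.0297 + 0.2914 = 0.2617.
θ_z = arccos(0.2617) = 74.83°.

74.8°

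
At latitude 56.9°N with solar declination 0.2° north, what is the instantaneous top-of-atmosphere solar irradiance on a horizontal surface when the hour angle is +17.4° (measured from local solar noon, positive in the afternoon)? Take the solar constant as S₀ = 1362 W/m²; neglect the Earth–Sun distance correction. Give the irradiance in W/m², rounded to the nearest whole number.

714 W/m²

cos θ_z = sin(56.9°) sin(0.2°) + cos(56.9°) cos(0.2°) cos(17.40°) = 0.0029 + 0.5211 = 0.5240.
Top-of-atmosphere irradiance = S₀ cos θ_z = 1362 × 0.5240 = 713.69 W/m².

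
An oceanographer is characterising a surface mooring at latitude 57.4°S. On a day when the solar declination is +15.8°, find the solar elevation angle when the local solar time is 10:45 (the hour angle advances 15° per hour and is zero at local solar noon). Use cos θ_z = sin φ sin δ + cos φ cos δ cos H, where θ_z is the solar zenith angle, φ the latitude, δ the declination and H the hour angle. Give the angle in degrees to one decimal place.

Hour angle H = 15° × (10.75 − 12) = -18.75°.
cos θ_z = sin(-57.4°) sin(15.8°) + cos(-57.4°) cos(15.8°) cos(-18.75°) = -0.2294 + 0.4909 = 0.2615.
θ_z = arccos(0.2615) = 74.84°, so the elevation is 90° − 74.84° = 15.16°.

15.2°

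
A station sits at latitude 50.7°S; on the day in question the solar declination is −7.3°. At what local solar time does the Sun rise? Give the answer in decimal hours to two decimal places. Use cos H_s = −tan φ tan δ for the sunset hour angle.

5.40 h

cos H_s = −tan(-50.7°) · tan(-7.3°) = -0.1565, so H_s = arccos(-0.1565) = 99.00°.
Sunrise is at 12 − H_s/15 = 12 − 6.600 = 5.400 h local solar time.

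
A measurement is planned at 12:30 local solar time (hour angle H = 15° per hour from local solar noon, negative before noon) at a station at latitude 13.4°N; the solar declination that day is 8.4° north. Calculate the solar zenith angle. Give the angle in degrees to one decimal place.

8.9°

Hour angle H = 15° × (12.5 − 12) = 7.50°.
cos θ_z = sin(13.4°) sin(8.4°) + cos(13.4°) cos(8.4°) cos(7.50°) = 0.0339 + 0.9541 = 0.9880.
θ_z = arccos(0.9880) = 8.89°.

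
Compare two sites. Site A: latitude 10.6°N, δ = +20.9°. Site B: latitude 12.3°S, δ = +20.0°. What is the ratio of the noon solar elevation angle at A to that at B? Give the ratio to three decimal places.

1.381

A: 90° − |10.6 − (20.9)| = 79.70°.
B: 90° − |-12.3 − (20.0)| = 57.70°.
Ratio A/B = 79.7000 / 57.7000 = 1.3813.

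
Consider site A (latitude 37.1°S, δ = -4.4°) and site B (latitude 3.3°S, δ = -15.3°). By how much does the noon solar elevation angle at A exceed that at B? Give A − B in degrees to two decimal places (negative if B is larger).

A: 90° − |-37.1 − (-4.4)| = 57.30°.
B: 90° − |-3.3 − (-15.3)| = 78.00°.
A − B = 57.30 − 78.00 = -20.70°.

-20.70°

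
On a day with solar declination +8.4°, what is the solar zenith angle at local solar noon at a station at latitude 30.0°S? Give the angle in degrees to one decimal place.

At local solar noon the hour angle is zero, so the zenith angle is |φ − δ| = |-30.0° − (8.4°)| = 38.4°.

38.4°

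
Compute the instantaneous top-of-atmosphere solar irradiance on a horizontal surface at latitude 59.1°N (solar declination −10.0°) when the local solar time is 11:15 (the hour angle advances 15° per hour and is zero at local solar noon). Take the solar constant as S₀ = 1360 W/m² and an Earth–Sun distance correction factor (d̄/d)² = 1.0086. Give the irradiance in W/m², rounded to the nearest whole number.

Hour angle H = 15° × (11.25 − 12) = -11.25°.
cos θ_z = sin(59.1°) sin(-10.0°) + cos(59.1°) cos(-10.0°) cos(-11.25°) = -0.1490 + 0.4960 = 0.3470.
Top-of-atmosphere irradiance = S₀ (d̄/d)² cos θ_z = 1360 × 1.0086 × 0.3470 = 475.98 W/m².

476 W/m²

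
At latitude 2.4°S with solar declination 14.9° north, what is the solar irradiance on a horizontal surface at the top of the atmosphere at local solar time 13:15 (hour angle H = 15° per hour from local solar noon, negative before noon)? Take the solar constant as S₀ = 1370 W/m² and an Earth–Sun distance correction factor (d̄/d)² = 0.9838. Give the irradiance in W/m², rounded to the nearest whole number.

Hour angle H = 15° × (13.25 − 12) = 18.75°.
With φ = -2.4°, δ = 14.9°, H = 18.75°: sin φ sin δ = -0.0108, cos φ cos δ cos H = 0.9143, so cos θ_z = 0.9035.
Top-of-atmosphere irradiance = S₀ (d̄/d)² cos θ_z = 1370 × 0.9838 × 0.9035 = 1217.74 W/m².

1218 W/m²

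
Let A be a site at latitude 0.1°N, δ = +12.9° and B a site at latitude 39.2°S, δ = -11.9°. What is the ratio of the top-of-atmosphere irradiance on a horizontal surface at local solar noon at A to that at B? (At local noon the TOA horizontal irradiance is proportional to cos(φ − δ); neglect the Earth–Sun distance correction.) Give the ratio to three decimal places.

1.097

A: cos θ_z = cos(0.1° − (12.9°)) = 0.9751.
B: cos θ_z = cos(-39.2° − (-11.9°)) = 0.8886.
Ratio A/B = 0.9751 / 0.8886 = 1.0973.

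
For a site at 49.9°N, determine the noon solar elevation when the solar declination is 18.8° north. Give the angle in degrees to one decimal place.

58.9°

At local solar noon the hour angle is zero, so the elevation is 90° − |φ − δ| = 90° − |49.9° − (18.8°)| = 90° − 31.1° = 58.9°.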